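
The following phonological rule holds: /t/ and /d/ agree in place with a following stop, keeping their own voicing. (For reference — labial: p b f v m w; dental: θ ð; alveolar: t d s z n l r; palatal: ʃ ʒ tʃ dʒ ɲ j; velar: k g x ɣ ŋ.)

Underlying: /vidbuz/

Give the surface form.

[vibbuz]

/d/ before /b/ (labial) → [b]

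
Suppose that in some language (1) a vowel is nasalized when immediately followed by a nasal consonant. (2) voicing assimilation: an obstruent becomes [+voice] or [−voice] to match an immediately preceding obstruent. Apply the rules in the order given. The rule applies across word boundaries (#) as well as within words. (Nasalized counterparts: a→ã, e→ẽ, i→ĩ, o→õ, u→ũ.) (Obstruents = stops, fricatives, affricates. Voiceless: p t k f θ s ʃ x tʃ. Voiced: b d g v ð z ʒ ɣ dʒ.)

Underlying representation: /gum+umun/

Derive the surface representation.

Rule 1: /u/ before nasal /m/ → [ũ]
Rule 1: /u/ before nasal /m/ → [ũ]
Rule 1: /u/ before nasal /n/ → [ũ]
After rule 1: gũm+ũmũn
Rule 2: no segment meets the rule's conditions; no change.

[gũm+ũmũn]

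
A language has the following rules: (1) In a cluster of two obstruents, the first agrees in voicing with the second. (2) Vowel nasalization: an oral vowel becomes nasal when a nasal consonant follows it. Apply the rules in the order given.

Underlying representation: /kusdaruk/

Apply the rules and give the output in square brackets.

[kuzdaruk]

Rule 1: /s/ before /d/ (voiced) → [z]
After rule 1: kuzdaruk
Rule 2: no segment meets the rule's conditions; no change.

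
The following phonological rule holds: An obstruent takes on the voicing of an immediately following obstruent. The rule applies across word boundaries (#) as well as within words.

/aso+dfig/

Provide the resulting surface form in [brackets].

/d/ before /f/ (voiceless) → [t]

[aso+tfig]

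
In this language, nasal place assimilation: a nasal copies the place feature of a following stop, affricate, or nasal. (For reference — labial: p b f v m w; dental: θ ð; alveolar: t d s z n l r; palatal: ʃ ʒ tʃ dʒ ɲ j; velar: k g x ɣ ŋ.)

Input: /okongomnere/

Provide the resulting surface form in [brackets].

/n/ before /g/ (velar) → [ŋ]
/m/ before /n/ (alveolar) → [n]

[okoŋgonnere]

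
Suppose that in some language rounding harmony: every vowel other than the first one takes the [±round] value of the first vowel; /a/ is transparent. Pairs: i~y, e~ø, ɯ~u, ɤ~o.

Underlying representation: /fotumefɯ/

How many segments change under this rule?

/e/ harmonizes with /o/ ([+round]) → [ø]
/ɯ/ harmonizes with /o/ ([+round]) → [u]
2 segments change.

2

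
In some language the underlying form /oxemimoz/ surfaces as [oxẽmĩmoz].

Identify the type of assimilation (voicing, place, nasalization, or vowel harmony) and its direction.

nasalization, regressive

/e/→[ẽ] /i/→[ĩ].
Each target copies a feature from the following segment, so the direction is regressive.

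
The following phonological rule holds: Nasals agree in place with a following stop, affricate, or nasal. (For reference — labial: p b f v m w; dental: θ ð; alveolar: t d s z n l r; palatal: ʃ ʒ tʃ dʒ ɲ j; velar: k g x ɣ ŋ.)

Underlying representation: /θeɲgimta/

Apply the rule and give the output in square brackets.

[θeŋginta]

/ɲ/ before /g/ (velar) → [ŋ]
/m/ before /t/ (alveolar) → [n]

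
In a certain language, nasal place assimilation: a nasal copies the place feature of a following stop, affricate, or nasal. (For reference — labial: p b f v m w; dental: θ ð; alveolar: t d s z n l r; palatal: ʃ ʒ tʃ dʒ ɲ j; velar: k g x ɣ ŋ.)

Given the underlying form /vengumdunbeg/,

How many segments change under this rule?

3

/n/ before /g/ (velar) → [ŋ]
/m/ before /d/ (alveolar) → [n]
/n/ before /b/ (labial) → [m]
3 segments change.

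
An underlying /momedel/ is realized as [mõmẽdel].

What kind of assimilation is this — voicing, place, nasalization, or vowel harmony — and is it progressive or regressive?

nasalization, progressive

/o/→[õ] /e/→[ẽ].
Each target copies a feature from the preceding segment, so the direction is progressive.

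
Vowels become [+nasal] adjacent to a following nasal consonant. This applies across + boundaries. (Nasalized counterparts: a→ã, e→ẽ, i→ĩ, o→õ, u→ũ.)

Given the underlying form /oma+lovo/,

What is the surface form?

/o/ before nasal /m/ → [õ]

[õma+lovo]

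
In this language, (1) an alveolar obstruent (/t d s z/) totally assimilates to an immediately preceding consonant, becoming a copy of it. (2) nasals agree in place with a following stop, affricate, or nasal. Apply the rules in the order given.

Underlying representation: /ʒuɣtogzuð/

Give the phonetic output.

Rule 1: /t/ after /ɣ/ → [ɣ] (total assimilation)
Rule 1: /z/ after /g/ → [g] (total assimilation)
After rule 1: ʒuɣɣogguð
Rule 2: no segment meets the rule's conditions; no change.

[ʒuɣɣogguð]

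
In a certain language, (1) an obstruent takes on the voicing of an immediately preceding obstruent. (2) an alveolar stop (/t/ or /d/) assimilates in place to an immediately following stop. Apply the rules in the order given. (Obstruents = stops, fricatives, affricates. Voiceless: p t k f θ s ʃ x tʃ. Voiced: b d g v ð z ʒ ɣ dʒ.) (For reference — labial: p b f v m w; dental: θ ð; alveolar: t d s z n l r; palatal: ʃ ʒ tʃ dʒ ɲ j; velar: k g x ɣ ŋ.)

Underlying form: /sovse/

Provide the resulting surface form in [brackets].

[sovze]

Rule 1: /s/ after /v/ (voiced) → [z]
After rule 1: sovze
Rule 2: no segment meets the rule's conditions; no change.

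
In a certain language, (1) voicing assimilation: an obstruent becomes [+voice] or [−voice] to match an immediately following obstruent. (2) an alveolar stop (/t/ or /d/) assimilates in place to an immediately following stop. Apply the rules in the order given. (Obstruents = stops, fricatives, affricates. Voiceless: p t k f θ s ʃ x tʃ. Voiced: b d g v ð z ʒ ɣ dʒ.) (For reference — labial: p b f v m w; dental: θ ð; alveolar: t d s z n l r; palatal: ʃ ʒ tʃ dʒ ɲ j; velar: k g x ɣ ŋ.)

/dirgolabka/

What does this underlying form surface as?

[dirgolapka]

Rule 1: /b/ before /k/ (voiceless) → [p]
After rule 1: dirgolapka
Rule 2: no segment meets the rule's conditions; no change.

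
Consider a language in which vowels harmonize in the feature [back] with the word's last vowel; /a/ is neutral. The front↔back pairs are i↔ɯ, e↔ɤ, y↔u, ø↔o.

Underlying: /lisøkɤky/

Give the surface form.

[lisøkeky]

/ɤ/ harmonizes with /y/ ([-back]) → [e]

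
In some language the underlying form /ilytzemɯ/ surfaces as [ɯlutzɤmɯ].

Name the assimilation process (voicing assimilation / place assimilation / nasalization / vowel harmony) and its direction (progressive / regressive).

vowel harmony, regressive

/i/→[ɯ] /y/→[u] /e/→[ɤ].
Vowels agree with the last vowel, so the harmony is regressive.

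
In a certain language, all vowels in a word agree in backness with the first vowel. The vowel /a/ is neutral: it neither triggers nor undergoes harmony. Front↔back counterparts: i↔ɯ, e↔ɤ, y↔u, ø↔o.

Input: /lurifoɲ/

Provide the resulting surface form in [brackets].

/i/ harmonizes with /u/ ([+back]) → [ɯ]

[lurɯfoɲ]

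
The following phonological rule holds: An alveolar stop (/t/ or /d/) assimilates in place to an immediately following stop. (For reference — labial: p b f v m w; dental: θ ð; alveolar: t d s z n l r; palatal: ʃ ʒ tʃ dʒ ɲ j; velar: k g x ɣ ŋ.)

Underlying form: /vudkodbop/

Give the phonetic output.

/d/ before /k/ (velar) → [g]
/d/ before /b/ (labial) → [b]

[vugkobbop]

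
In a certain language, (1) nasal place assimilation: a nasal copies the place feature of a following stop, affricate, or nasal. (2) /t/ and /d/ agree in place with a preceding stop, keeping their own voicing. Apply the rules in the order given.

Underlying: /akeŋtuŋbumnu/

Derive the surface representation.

Rule 1: /ŋ/ before /t/ (alveolar) → [n]
Rule 1: /ŋ/ before /b/ (labial) → [m]
Rule 1: /m/ before /n/ (alveolar) → [n]
After rule 1: akentumbunnu
Rule 2: no segment meets the rule's conditions; no change.

[akentumbunnu]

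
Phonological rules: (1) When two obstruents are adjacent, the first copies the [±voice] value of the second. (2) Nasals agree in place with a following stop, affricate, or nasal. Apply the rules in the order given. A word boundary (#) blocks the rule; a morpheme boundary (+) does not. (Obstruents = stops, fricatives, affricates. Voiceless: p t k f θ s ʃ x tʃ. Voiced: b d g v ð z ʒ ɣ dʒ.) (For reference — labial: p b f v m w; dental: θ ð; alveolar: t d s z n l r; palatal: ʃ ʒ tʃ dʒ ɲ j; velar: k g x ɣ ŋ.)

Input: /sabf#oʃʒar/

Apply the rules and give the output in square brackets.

[sapf#oʒʒar]

Rule 1: /b/ before /f/ (voiceless) → [p]
Rule 1: /ʃ/ before /ʒ/ (voiced) → [ʒ]
After rule 1: sapf#oʒʒar
Rule 2: no segment meets the rule's conditions; no change.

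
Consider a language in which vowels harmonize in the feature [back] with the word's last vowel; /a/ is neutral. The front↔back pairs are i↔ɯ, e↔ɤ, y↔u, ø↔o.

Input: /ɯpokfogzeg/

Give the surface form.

/ɯ/ harmonizes with /e/ ([-back]) → [i]
/o/ harmonizes with /e/ ([-back]) → [ø]
/o/ harmonizes with /e/ ([-back]) → [ø]

[ipøkføgzeg]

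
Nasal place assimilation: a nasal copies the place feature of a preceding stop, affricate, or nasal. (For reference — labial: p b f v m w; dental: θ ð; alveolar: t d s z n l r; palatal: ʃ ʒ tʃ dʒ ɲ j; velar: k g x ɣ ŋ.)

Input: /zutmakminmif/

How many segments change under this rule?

3

/m/ after /t/ (alveolar) → [n]
/m/ after /k/ (velar) → [ŋ]
/m/ after /n/ (alveolar) → [n]
3 segments change.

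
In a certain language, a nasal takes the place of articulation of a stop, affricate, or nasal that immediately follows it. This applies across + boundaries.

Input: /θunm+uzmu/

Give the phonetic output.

[θumm+uzmu]

/n/ before /m/ (labial) → [m]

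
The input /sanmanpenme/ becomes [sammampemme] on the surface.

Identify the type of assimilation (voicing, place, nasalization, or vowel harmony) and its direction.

place assimilation, regressive

/n/→[m] /n/→[m] /n/→[m].
Each target copies a feature from the following segment, so the direction is regressive.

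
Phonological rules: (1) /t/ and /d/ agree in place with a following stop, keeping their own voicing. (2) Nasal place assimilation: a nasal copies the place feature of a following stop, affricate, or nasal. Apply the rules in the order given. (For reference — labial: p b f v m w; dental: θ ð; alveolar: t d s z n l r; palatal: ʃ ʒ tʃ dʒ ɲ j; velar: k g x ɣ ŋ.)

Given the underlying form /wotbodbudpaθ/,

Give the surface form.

[wopbobbubpaθ]

Rule 1: /t/ before /b/ (labial) → [p]
Rule 1: /d/ before /b/ (labial) → [b]
Rule 1: /d/ before /p/ (labial) → [b]
After rule 1: wopbobbubpaθ
Rule 2: no segment meets the rule's conditions; no change.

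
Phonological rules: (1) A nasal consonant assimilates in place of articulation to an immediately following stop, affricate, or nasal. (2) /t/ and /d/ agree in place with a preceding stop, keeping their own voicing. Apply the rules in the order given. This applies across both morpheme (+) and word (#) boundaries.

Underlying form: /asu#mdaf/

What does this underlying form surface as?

[asu#ndaf]

Rule 1: /m/ before /d/ (alveolar) → [n]
After rule 1: asu#ndaf
Rule 2: no segment meets the rule's conditions; no change.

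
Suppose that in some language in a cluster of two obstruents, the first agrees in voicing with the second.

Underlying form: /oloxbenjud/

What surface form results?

/x/ before /b/ (voiced) → [ɣ]

[oloɣbenjud]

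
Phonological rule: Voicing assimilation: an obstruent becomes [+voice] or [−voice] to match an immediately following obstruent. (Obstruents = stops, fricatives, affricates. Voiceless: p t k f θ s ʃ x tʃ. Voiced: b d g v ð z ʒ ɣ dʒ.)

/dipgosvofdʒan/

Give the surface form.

/p/ before /g/ (voiced) → [b]
/s/ before /v/ (voiced) → [z]
/f/ before /dʒ/ (voiced) → [v]

[dibgozvovdʒan]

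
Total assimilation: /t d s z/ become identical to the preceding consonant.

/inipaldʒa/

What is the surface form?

[inipaldʒa]

no segment meets the rule's conditions; no change.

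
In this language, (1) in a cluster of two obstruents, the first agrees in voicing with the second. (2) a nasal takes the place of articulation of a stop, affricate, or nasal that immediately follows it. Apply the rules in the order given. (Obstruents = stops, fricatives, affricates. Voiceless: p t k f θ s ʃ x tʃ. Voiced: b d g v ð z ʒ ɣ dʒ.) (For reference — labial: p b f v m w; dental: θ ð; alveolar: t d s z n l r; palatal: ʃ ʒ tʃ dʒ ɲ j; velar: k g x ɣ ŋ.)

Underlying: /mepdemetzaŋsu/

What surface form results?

Rule 1: /p/ before /d/ (voiced) → [b]
Rule 1: /t/ before /z/ (voiced) → [d]
After rule 1: mebdemedzaŋsu
Rule 2: no segment meets the rule's conditions; no change.

[mebdemedzaŋsu]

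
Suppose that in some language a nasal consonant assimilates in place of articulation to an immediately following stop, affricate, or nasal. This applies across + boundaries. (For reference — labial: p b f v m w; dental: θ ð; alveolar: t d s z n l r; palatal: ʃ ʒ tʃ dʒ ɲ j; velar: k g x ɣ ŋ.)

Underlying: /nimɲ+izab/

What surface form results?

/m/ before /ɲ/ (palatal) → [ɲ]

[niɲɲ+izab]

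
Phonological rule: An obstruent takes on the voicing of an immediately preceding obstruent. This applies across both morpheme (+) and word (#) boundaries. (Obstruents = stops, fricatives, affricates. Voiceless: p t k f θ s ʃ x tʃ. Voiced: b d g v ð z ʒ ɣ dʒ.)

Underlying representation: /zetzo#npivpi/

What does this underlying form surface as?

[zetso#npivbi]

/z/ after /t/ (voiceless) → [s]
/p/ after /v/ (voiced) → [b]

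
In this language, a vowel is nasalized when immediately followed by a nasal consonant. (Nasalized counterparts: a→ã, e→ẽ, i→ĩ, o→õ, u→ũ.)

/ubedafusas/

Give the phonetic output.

no segment meets the rule's conditions; no change.

[ubedafusas]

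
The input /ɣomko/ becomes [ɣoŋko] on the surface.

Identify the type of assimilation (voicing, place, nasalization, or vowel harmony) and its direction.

/m/→[ŋ].
Each target copies a feature from the following segment, so the direction is regressive.

place assimilation, regressive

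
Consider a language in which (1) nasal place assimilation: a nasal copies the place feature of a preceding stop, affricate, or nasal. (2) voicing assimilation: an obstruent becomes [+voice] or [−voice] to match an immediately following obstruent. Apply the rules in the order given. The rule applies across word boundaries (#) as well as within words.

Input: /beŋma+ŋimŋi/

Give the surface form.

[beŋŋa+ŋimmi]

Rule 1: /m/ after /ŋ/ (velar) → [ŋ]
Rule 1: /ŋ/ after /m/ (labial) → [m]
After rule 1: beŋŋa+ŋimmi
Rule 2: no segment meets the rule's conditions; no change.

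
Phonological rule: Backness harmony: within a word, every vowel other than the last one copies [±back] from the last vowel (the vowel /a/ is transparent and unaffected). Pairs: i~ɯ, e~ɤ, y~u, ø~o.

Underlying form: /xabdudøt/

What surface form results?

/u/ harmonizes with /ø/ ([-back]) → [y]

[xabdydøt]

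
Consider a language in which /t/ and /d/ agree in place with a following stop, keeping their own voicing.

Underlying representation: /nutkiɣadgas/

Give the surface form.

/t/ before /k/ (velar) → [k]
/d/ before /g/ (velar) → [g]

[nukkiɣaggas]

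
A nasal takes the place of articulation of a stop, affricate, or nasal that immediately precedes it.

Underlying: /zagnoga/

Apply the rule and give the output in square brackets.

[zagŋoga]

/n/ after /g/ (velar) → [ŋ]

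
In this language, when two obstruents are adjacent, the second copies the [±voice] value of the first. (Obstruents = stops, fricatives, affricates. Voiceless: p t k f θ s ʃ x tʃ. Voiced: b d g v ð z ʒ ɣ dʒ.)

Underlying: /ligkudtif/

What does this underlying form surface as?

[ligguddif]

/k/ after /g/ (voiced) → [g]
/t/ after /d/ (voiced) → [d]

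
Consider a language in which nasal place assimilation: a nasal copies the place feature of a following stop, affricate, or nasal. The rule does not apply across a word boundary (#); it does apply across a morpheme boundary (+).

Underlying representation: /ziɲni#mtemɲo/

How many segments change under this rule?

/ɲ/ before /n/ (alveolar) → [n]
/m/ before /t/ (alveolar) → [n]
/m/ before /ɲ/ (palatal) → [ɲ]
3 segments change.

3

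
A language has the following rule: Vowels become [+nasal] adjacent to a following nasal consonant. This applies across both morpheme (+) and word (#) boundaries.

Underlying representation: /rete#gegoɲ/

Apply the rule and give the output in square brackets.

[rete#gegõɲ]

/o/ before nasal /ɲ/ → [õ]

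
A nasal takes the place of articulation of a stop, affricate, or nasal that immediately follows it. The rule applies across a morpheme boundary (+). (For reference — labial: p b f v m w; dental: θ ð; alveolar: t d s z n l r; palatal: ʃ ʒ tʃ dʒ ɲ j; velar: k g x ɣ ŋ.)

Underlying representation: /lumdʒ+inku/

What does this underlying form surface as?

[luɲdʒ+iŋku]

/m/ before /dʒ/ (palatal) → [ɲ]
/n/ before /k/ (velar) → [ŋ]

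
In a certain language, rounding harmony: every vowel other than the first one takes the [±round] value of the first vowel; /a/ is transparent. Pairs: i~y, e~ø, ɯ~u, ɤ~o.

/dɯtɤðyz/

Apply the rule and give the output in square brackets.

[dɯtɤðiz]

/y/ harmonizes with /ɯ/ ([-round]) → [i]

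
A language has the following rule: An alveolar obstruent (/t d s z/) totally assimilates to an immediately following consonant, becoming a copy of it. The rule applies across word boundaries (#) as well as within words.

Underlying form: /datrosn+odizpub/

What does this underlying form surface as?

/t/ before /r/ → [r] (total assimilation)
/s/ before /n/ → [n] (total assimilation)
/z/ before /p/ → [p] (total assimilation)

[darronn+odippub]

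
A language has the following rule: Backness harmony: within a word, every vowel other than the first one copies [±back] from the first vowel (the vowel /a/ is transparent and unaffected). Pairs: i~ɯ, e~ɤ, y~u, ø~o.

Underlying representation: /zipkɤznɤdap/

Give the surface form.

[zipkeznedap]

/ɤ/ harmonizes with /i/ ([-back]) → [e]
/ɤ/ harmonizes with /i/ ([-back]) → [e]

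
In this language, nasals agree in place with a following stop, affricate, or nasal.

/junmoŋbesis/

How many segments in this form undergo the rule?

2

/n/ before /m/ (labial) → [m]
/ŋ/ before /b/ (labial) → [m]
2 segments change.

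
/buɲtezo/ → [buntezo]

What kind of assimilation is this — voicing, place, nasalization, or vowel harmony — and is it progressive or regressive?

place assimilation, regressive

/ɲ/→[n].
Each target copies a feature from the following segment, so the direction is regressive.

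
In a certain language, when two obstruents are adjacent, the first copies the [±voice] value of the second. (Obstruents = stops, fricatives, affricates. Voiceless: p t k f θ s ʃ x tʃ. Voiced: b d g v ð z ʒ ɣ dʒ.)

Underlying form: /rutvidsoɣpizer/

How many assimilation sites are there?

/t/ before /v/ (voiced) → [d]
/d/ before /s/ (voiceless) → [t]
/ɣ/ before /p/ (voiceless) → [x]
3 segments change.

3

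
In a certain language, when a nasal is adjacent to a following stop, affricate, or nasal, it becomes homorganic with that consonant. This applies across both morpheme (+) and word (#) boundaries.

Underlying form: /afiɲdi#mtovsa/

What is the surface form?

[afindi#ntovsa]

/ɲ/ before /d/ (alveolar) → [n]
/m/ before /t/ (alveolar) → [n]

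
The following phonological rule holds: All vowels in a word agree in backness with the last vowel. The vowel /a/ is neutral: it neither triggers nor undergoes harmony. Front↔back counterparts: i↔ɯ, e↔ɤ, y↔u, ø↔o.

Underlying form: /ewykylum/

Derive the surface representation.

/e/ harmonizes with /u/ ([+back]) → [ɤ]
/y/ harmonizes with /u/ ([+back]) → [u]
/y/ harmonizes with /u/ ([+back]) → [u]

[ɤwukulum]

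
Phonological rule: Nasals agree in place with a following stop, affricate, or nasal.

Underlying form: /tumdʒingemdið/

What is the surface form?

[tuɲdʒiŋgendið]

/m/ before /dʒ/ (palatal) → [ɲ]
/n/ before /g/ (velar) → [ŋ]
/m/ before /d/ (alveolar) → [n]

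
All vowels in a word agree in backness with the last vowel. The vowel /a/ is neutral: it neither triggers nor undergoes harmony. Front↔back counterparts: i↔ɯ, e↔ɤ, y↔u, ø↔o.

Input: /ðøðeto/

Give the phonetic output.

[ðoðɤto]

/ø/ harmonizes with /o/ ([+back]) → [o]
/e/ harmonizes with /o/ ([+back]) → [ɤ]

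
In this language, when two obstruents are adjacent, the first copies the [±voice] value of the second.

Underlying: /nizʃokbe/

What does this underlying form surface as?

/z/ before /ʃ/ (voiceless) → [s]
/k/ before /b/ (voiced) → [g]

[nisʃogbe]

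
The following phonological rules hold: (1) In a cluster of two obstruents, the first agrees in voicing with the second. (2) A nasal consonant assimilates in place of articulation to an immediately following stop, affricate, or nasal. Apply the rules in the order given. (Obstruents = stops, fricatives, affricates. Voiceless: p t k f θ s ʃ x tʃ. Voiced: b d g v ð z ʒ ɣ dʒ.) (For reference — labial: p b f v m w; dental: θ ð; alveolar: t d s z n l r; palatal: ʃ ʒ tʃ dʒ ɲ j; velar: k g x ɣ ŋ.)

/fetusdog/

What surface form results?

[fetuzdog]

Rule 1: /s/ before /d/ (voiced) → [z]
After rule 1: fetuzdog
Rule 2: no segment meets the rule's conditions; no change.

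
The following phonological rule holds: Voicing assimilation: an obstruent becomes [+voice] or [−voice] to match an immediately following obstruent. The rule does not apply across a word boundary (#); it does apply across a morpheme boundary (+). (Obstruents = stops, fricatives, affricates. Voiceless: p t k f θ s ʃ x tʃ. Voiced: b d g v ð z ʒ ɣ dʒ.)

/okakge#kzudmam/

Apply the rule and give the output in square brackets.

/k/ before /g/ (voiced) → [g]
/k/ before /z/ (voiced) → [g]

[okagge#gzudmam]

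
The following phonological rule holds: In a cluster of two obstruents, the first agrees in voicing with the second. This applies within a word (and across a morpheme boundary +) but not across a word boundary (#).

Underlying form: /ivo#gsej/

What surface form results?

[ivo#ksej]

/g/ before /s/ (voiceless) → [k]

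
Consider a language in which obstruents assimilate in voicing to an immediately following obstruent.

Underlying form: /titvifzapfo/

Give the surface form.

/t/ before /v/ (voiced) → [d]
/f/ before /z/ (voiced) → [v]

[tidvivzapfo]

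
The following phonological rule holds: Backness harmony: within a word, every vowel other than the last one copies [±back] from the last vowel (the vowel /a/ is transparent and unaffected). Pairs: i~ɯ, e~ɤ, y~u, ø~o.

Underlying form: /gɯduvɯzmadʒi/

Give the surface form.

/ɯ/ harmonizes with /i/ ([-back]) → [i]
/u/ harmonizes with /i/ ([-back]) → [y]
/ɯ/ harmonizes with /i/ ([-back]) → [i]

[gidyvizmadʒi]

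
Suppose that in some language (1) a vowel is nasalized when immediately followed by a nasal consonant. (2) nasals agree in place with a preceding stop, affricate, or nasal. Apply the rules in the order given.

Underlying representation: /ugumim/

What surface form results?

[ugũmĩm]

Rule 1: /u/ before nasal /m/ → [ũ]
Rule 1: /i/ before nasal /m/ → [ĩ]
After rule 1: ugũmĩm
Rule 2: no segment meets the rule's conditions; no change.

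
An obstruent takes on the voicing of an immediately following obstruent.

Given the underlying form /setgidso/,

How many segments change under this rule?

2

/t/ before /g/ (voiced) → [d]
/d/ before /s/ (voiceless) → [t]
2 segments change.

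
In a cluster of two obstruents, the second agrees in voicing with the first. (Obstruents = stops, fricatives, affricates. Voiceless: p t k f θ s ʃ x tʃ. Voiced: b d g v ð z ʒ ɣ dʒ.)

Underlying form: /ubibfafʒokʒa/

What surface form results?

[ubibvafʃokʃa]

/f/ after /b/ (voiced) → [v]
/ʒ/ after /f/ (voiceless) → [ʃ]
/ʒ/ after /k/ (voiceless) → [ʃ]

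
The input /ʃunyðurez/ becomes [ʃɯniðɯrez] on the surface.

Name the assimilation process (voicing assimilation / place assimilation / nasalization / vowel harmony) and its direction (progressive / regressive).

/u/→[ɯ] /y/→[i] /u/→[ɯ].
Vowels agree with the last vowel, so the harmony is regressive.

vowel harmony, regressive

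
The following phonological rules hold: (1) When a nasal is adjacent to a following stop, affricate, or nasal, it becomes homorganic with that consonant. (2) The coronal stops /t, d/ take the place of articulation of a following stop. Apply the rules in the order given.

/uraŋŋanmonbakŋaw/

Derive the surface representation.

Rule 1: /n/ before /m/ (labial) → [m]
Rule 1: /n/ before /b/ (labial) → [m]
After rule 1: uraŋŋammombakŋaw
Rule 2: no segment meets the rule's conditions; no change.

[uraŋŋammombakŋaw]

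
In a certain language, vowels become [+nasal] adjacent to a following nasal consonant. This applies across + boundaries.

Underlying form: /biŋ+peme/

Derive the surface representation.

/i/ before nasal /ŋ/ → [ĩ]
/e/ before nasal /m/ → [ẽ]

[bĩŋ+pẽme]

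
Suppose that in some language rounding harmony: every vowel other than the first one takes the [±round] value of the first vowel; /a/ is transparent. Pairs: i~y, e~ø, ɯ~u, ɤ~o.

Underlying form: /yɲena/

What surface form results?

/e/ harmonizes with /y/ ([+round]) → [ø]

[yɲøna]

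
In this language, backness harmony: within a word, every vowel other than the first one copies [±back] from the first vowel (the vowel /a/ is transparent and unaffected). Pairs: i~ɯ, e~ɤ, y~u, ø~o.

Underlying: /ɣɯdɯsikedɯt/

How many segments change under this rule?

/i/ harmonizes with /ɯ/ ([+back]) → [ɯ]
/e/ harmonizes with /ɯ/ ([+back]) → [ɤ]
2 segments change.

2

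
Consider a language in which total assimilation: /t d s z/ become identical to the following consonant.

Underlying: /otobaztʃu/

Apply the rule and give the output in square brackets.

/z/ before /tʃ/ → [tʃ] (total assimilation)

[otobatʃtʃu]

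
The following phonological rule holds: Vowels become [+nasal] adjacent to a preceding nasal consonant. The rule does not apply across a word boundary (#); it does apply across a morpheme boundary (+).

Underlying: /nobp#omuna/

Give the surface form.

/o/ after nasal /n/ → [õ]
/u/ after nasal /m/ → [ũ]
/a/ after nasal /n/ → [ã]

[nõbp#omũnã]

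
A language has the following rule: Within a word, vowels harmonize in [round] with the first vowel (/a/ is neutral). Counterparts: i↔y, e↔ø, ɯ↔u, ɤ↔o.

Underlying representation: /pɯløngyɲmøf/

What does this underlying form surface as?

[pɯlengiɲmef]

/ø/ harmonizes with /ɯ/ ([-round]) → [e]
/y/ harmonizes with /ɯ/ ([-round]) → [i]
/ø/ harmonizes with /ɯ/ ([-round]) → [e]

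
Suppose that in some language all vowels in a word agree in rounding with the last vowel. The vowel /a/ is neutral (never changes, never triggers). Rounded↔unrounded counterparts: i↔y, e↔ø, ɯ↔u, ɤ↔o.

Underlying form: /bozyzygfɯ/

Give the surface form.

/o/ harmonizes with /ɯ/ ([-round]) → [ɤ]
/y/ harmonizes with /ɯ/ ([-round]) → [i]
/y/ harmonizes with /ɯ/ ([-round]) → [i]

[bɤzizigfɯ]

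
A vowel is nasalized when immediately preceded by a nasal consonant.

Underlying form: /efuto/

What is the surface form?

[efuto]

no segment meets the rule's conditions; no change.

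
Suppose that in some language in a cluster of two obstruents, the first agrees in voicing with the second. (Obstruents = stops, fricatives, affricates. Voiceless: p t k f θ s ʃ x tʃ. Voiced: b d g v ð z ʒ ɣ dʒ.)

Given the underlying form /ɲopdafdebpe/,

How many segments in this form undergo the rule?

/p/ before /d/ (voiced) → [b]
/f/ before /d/ (voiced) → [v]
/b/ before /p/ (voiceless) → [p]
3 segments change.

3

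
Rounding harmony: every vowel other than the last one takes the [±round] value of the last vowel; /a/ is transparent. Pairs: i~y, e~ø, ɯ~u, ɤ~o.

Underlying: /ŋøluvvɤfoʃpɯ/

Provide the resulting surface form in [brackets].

/ø/ harmonizes with /ɯ/ ([-round]) → [e]
/u/ harmonizes with /ɯ/ ([-round]) → [ɯ]
/o/ harmonizes with /ɯ/ ([-round]) → [ɤ]

[ŋelɯvvɤfɤʃpɯ]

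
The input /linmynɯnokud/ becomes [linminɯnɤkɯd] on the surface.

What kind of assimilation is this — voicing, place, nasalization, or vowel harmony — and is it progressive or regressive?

vowel harmony, progressive

/y/→[i] /o/→[ɤ] /u/→[ɯ].
Vowels agree with the first vowel, so the harmony is progressive.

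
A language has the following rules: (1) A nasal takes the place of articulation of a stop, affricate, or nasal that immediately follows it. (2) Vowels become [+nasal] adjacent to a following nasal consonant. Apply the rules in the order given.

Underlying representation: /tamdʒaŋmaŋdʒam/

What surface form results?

Rule 1: /m/ before /dʒ/ (palatal) → [ɲ]
Rule 1: /ŋ/ before /m/ (labial) → [m]
Rule 1: /ŋ/ before /dʒ/ (palatal) → [ɲ]
After rule 1: taɲdʒammaɲdʒam
Rule 2: /a/ before nasal /ɲ/ → [ã]
Rule 2: /a/ before nasal /m/ → [ã]
Rule 2: /a/ before nasal /ɲ/ → [ã]
Rule 2: /a/ before nasal /m/ → [ã]

[tãɲdʒãmmãɲdʒãm]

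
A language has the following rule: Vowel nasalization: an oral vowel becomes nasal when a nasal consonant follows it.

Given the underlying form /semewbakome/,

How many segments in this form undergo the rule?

2

/e/ before nasal /m/ → [ẽ]
/o/ before nasal /m/ → [õ]
2 segments change.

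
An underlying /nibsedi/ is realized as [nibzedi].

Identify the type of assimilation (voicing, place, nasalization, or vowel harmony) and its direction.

/s/→[z].
Each target copies a feature from the preceding segment, so the direction is progressive.

voicing assimilation, progressive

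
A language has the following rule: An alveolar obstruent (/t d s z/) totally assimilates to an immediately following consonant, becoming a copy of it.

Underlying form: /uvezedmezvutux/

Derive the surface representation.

/d/ before /m/ → [m] (total assimilation)
/z/ before /v/ → [v] (total assimilation)

[uvezemmevvutux]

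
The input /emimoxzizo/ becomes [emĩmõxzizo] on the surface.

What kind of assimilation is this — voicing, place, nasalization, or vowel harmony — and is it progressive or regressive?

nasalization, progressive

/i/→[ĩ] /o/→[õ].
Each target copies a feature from the preceding segment, so the direction is progressive.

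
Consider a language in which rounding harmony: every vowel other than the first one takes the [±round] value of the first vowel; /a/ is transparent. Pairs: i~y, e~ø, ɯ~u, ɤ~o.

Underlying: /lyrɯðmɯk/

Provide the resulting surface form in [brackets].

[lyruðmuk]

/ɯ/ harmonizes with /y/ ([+round]) → [u]
/ɯ/ harmonizes with /y/ ([+round]) → [u]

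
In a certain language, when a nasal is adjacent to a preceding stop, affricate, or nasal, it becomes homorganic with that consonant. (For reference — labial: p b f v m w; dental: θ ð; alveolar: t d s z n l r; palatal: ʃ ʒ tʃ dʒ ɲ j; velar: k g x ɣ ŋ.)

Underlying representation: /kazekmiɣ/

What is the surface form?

/m/ after /k/ (velar) → [ŋ]

[kazekŋiɣ]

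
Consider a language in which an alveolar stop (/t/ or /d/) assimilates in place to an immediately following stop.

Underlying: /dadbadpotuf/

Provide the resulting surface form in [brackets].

[dabbabpotuf]

/d/ before /b/ (labial) → [b]
/d/ before /p/ (labial) → [b]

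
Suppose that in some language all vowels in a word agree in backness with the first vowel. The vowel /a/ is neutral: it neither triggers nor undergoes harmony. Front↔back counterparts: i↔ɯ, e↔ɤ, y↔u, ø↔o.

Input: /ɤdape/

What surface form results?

/e/ harmonizes with /ɤ/ ([+back]) → [ɤ]

[ɤdapɤ]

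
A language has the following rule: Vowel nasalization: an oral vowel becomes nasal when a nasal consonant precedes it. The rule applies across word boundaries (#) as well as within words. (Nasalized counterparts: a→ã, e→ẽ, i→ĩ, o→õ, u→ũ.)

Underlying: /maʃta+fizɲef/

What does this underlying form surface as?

[mãʃta+fizɲẽf]

/a/ after nasal /m/ → [ã]
/e/ after nasal /ɲ/ → [ẽ]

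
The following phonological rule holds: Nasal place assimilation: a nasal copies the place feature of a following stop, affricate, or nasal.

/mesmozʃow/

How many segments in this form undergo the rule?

0

No segment meets the rule's conditions.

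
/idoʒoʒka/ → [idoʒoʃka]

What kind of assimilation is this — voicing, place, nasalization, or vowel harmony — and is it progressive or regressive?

/ʒ/→[ʃ].
Each target copies a feature from the following segment, so the direction is regressive.

voicing assimilation, regressive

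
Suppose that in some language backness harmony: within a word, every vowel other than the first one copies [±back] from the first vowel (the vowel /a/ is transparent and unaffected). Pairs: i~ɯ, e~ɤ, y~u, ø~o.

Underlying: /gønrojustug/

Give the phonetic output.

/o/ harmonizes with /ø/ ([-back]) → [ø]
/u/ harmonizes with /ø/ ([-back]) → [y]
/u/ harmonizes with /ø/ ([-back]) → [y]

[gønrøjystyg]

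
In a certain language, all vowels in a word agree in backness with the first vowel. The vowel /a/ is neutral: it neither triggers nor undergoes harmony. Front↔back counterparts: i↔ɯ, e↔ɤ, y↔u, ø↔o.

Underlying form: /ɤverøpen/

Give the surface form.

/e/ harmonizes with /ɤ/ ([+back]) → [ɤ]
/ø/ harmonizes with /ɤ/ ([+back]) → [o]
/e/ harmonizes with /ɤ/ ([+back]) → [ɤ]

[ɤvɤropɤn]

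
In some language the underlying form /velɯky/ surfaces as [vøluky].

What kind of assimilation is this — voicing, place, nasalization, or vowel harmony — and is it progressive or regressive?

/e/→[ø] /ɯ/→[u].
Vowels agree with the last vowel, so the harmony is regressive.

vowel harmony, regressive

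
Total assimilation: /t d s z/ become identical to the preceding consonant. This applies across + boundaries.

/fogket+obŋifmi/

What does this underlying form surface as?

[fogket+obŋifmi]

no segment meets the rule's conditions; no change.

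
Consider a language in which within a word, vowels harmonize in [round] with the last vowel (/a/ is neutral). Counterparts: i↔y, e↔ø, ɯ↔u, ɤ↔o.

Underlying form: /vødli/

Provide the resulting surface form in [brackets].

[vedli]

/ø/ harmonizes with /i/ ([-round]) → [e]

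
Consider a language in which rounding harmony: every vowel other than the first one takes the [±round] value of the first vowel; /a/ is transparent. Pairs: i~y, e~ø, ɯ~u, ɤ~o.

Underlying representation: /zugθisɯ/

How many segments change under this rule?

2

/i/ harmonizes with /u/ ([+round]) → [y]
/ɯ/ harmonizes with /u/ ([+round]) → [u]
2 segments change.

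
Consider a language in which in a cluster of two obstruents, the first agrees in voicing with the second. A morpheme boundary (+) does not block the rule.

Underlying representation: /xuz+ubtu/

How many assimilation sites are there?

1

/b/ before /t/ (voiceless) → [p]
1 segment changes.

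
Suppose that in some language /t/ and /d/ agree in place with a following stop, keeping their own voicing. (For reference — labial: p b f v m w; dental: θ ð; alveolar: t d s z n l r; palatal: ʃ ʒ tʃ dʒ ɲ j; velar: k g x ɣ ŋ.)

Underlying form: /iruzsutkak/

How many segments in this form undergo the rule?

1

/t/ before /k/ (velar) → [k]
1 segment changes.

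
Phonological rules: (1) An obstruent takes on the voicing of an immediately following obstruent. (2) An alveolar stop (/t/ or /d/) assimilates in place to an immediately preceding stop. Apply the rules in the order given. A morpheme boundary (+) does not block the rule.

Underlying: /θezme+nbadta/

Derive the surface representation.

[θezme+nbatta]

Rule 1: /d/ before /t/ (voiceless) → [t]
After rule 1: θezme+nbatta
Rule 2: no segment meets the rule's conditions; no change.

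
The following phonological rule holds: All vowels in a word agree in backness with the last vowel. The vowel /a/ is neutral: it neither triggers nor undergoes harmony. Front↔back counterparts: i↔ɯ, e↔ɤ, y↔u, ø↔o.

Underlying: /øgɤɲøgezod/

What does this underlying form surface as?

[ogɤɲogɤzod]

/ø/ harmonizes with /o/ ([+back]) → [o]
/ø/ harmonizes with /o/ ([+back]) → [o]
/e/ harmonizes with /o/ ([+back]) → [ɤ]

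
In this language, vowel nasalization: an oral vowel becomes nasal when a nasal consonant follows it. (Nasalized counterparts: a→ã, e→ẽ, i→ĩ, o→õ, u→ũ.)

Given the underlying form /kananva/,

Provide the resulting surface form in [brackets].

/a/ before nasal /n/ → [ã]
/a/ before nasal /n/ → [ã]

[kãnãnva]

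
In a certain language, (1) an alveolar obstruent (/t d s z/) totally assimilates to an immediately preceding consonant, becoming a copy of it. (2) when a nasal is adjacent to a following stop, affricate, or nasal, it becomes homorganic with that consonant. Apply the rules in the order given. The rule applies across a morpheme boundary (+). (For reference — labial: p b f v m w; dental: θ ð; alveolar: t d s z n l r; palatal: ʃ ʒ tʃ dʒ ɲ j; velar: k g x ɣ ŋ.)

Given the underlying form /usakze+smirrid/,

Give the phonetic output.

Rule 1: /z/ after /k/ → [k] (total assimilation)
After rule 1: usakke+smirrid
Rule 2: no segment meets the rule's conditions; no change.

[usakke+smirrid]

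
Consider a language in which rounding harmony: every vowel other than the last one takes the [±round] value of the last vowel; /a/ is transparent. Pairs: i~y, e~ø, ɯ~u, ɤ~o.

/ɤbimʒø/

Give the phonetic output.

[obymʒø]

/ɤ/ harmonizes with /ø/ ([+round]) → [o]
/i/ harmonizes with /ø/ ([+round]) → [y]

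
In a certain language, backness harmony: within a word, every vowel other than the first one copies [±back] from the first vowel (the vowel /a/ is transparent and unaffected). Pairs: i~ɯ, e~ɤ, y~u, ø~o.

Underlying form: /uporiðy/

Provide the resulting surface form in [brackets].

/i/ harmonizes with /u/ ([+back]) → [ɯ]
/y/ harmonizes with /u/ ([+back]) → [u]

[uporɯðu]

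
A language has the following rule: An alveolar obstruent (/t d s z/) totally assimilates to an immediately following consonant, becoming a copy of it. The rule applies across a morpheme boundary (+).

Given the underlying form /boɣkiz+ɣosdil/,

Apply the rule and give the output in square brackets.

/z/ before /ɣ/ → [ɣ] (total assimilation)
/s/ before /d/ → [d] (total assimilation)

[boɣkiɣ+ɣoddil]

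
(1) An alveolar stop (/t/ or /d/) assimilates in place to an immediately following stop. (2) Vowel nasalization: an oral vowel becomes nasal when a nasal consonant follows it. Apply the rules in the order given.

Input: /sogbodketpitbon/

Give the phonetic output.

Rule 1: /d/ before /k/ (velar) → [g]
Rule 1: /t/ before /p/ (labial) → [p]
Rule 1: /t/ before /b/ (labial) → [p]
After rule 1: sogbogkeppipbon
Rule 2: /o/ before nasal /n/ → [õ]

[sogbogkeppipbõn]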